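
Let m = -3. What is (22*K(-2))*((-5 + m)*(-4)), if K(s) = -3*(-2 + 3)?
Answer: -2112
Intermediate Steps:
K(s) = -3 (K(s) = -3*1 = -3)
(22*K(-2))*((-5 + m)*(-4)) = (22*(-3))*((-5 - 3)*(-4)) = -(-528)*(-4) = -66*32 = -2112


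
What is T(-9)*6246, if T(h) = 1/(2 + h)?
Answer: -6246/7 ≈ -892.29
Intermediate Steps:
T(-9)*6246 = 6246/(2 - 9) = 6246/(-7) = -1/7*6246 = -6246/7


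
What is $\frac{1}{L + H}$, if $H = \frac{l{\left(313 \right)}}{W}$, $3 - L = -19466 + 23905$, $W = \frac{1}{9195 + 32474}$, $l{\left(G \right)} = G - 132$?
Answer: $\frac{1}{7537653} \approx 1.3267 \cdot 10^{-7}$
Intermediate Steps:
$l{\left(G \right)} = -132 + G$
$W = \frac{1}{41669} \approx 2.3999 \cdot 10^{-5}$
$L = -4436$ ($L = 3 - \left(-19466 + 23905\right) = 3 - 4439 = -4436$)
$H = 7542089$ ($H = \left(-132 + 313\right) \frac{1}{\frac{1}{41669}} = 181 \cdot 41669 = 7542089$)
$\frac{1}{L + H} = \frac{1}{-4436 + 7542089} = \frac{1}{7537653}$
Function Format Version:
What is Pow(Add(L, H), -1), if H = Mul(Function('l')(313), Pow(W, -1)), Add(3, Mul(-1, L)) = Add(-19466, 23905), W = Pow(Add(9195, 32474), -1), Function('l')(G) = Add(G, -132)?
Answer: Rational(1, 7537653) ≈ 1.3267e-7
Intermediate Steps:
Function('l')(G) = Add(-132, G)
W = Rational(1, 41669) (W = Pow(41669, -1) = Rational(1, 41669) ≈ 2.3999e-5)
L = -4436 (L = Add(3, Mul(-1, Add(-19466, 23905))) = Add(3, Mul(-1, 4439)) = Add(3, -4439) = -4436)
H = 7542089 (H = Mul(Add(-132, 313), Pow(Rational(1, 41669), -1)) = Mul(181, 41669) = 7542089)
Pow(Add(L, H), -1) = Pow(Add(-4436, 7542089), -1) = Pow(7537653, -1) = Rational(1, 7537653)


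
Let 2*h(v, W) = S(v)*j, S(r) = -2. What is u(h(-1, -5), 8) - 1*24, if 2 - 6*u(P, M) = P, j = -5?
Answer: -49/2 ≈ -24.500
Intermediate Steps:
h(v, W) = 5 (h(v, W) = (-2*(-5))/2 = (½)*10 = 5)
u(P, M) = ⅓ - P/6
u(h(-1, -5), 8) - 1*24 = (⅓ - ⅙*5) - 1*24 = (⅓ - ⅚) - 24 = -½ - 24 = -49/2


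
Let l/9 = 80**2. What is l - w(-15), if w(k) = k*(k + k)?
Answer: 57150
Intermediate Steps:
w(k) = 2*k**2 (w(k) = k*(2*k) = 2*k**2)
l = 57600 (l = 9*80**2 = 9*6400 = 57600)
l - w(-15) = 57600 - 2*(-15)**2 = 57600 - 2*225 = 57600 - 1*450 = 57600 - 450 = 57150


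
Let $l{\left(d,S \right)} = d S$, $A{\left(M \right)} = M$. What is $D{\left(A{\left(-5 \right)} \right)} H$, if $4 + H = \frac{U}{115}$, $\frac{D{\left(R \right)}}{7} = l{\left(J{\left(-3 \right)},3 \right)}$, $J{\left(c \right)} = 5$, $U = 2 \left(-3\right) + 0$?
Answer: $- \frac{9786}{23} \approx -425.48$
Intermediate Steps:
$U = -6$ ($U = -6 + 0 = -6$)
$l{\left(d,S \right)} = S d$
$D{\left(R \right)} = 105$ ($D{\left(R \right)} = 7 \cdot 3 \cdot 5 = 7 \cdot 15 = 105$)
$H = - \frac{466}{115}$ ($H = -4 - \frac{6}{115} = - \frac{466}{115} \approx -4.0522$)
$D{\left(A{\left(-5 \right)} \right)} H = 105 \left(- \frac{466}{115}\right) = - \frac{9786}{23}$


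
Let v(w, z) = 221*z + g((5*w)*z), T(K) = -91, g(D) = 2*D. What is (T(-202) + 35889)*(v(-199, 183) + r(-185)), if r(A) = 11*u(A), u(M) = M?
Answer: -11661628076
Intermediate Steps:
v(w, z) = 221*z + 10*w*z (v(w, z) = 221*z + 2*((5*w)*z) = 221*z + 2*(5*w*z) = 221*z + 10*w*z)
r(A) = 11*A
(T(-202) + 35889)*(v(-199, 183) + r(-185)) = (-91 + 35889)*(183*(221 + 10*(-199)) + 11*(-185)) = 35798*(183*(221 - 1990) - 2035) = 35798*(183*(-1769) - 2035) = 35798*(-323727 - 2035) = 35798*(-325762) = -11661628076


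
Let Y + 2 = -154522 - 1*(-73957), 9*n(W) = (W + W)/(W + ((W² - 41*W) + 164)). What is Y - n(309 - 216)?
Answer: -1230983255/15279 ≈ -80567.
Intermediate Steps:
n(W) = 2*W/(9*(164 + W² - 40*W)) (n(W) = ((W + W)/(W + ((W² - 41*W) + 164)))/9 = ((2*W)/(W + (164 + W² - 41*W)))/9 = ((2*W)/(164 + W² - 40*W))/9 = (2*W/(164 + W² - 40*W))/9 = 2*W/(9*(164 + W² - 40*W)))
Y = -80567 (Y = -2 + (-154522 - 1*(-73957)) = -2 + (-154522 + 73957) = -2 - 80565 = -80567)
Y - n(309 - 216) = -80567 - 2*(309 - 216)/(9*(164 + (309 - 216)² - 40*(309 - 216))) = -80567 - 2*93/(9*(164 + 93² - 40*93)) = -80567 - 2*93/(9*(164 + 8649 - 3720)) = -80567 - 2*93/(9*5093) = -80567 - 1*62/15279 = -80567 - 62/15279 = -1230983255/15279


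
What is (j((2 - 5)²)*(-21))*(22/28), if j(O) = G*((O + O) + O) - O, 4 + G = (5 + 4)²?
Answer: -34155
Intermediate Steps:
G = 77 (G = -4 + (5 + 4)² = -4 + 9² = -4 + 81 = 77)
j(O) = 230*O (j(O) = 77*((O + O) + O) - O = 77*(2*O + O) - O = 77*(3*O) - O = 231*O - O = 230*O)
(j((2 - 5)²)*(-21))*(22/28) = ((230*(2 - 5)²)*(-21))*(22/28) = ((230*(-3)²)*(-21))*(22*(1/28)) = ((230*9)*(-21))*(11/14) = (2070*(-21))*(11/14) = -43470*11/14 = -34155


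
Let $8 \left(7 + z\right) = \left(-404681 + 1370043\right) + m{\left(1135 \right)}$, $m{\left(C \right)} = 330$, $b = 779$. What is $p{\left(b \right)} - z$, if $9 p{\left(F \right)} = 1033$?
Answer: $- \frac{2170615}{18} \approx -1.2059 \cdot 10^{5}$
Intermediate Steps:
$p{\left(F \right)} = \frac{1033}{9}$ ($p{\left(F \right)} = \frac{1}{9} \cdot 1033 = \frac{1033}{9}$)
$z = \frac{241409}{2}$ ($z = -7 + \frac{\left(-404681 + 1370043\right) + 330}{8} = -7 + \frac{965362 + 330}{8} = -7 + \frac{1}{8} \cdot 965692 = -7 + \frac{241423}{2} = \frac{241409}{2} \approx 1.207 \cdot 10^{5}$)
$p{\left(b \right)} - z = \frac{1033}{9} - \frac{241409}{2} = - \frac{2170615}{18}$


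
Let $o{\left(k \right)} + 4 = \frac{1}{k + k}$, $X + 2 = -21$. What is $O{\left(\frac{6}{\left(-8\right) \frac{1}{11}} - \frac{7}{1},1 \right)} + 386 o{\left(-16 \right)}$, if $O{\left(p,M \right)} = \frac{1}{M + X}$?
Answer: $- \frac{273875}{176} \approx -1556.1$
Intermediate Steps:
$X = -23$ ($X = -2 - 21 = -23$)
$o{\left(k \right)} = -4 + \frac{1}{2 k}$ ($o{\left(k \right)} = -4 + \frac{1}{k + k} = -4 + \frac{1}{2 k}$)
$O{\left(p,M \right)} = \frac{1}{-23 + M}$ ($O{\left(p,M \right)} = \frac{1}{M - 23} = \frac{1}{-23 + M}$)
$O{\left(\frac{6}{\left(-8\right) \frac{1}{11}} - \frac{7}{1},1 \right)} + 386 o{\left(-16 \right)} = \frac{1}{-23 + 1} + 386 \left(-4 + \frac{1}{2 \left(-16\right)}\right) = \frac{1}{-22} + 386 \left(-4 + \frac{1}{2} \left(- \frac{1}{16}\right)\right) = - \frac{1}{22} + 386 \left(-4 - \frac{1}{32}\right) = - \frac{1}{22} + 386 \left(- \frac{129}{32}\right) = - \frac{1}{22} - \frac{24897}{16} = - \frac{273875}{176}$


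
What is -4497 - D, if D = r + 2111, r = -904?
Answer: -5704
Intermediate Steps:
D = 1207 (D = -904 + 2111 = 1207)
-4497 - D = -4497 - 1*1207 = -4497 - 1207 = -5704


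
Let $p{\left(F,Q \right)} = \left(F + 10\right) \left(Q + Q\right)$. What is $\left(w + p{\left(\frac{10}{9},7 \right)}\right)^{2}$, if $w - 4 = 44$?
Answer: $\frac{3356224}{81} \approx 41435.0$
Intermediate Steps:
$p{\left(F,Q \right)} = 2 Q \left(10 + F\right)$ ($p{\left(F,Q \right)} = \left(10 + F\right) 2 Q = 2 Q \left(10 + F\right)$)
$w = 48$ ($w = 4 + 44 = 48$)
$\left(w + p{\left(\frac{10}{9},7 \right)}\right)^{2} = \left(48 + 2 \cdot 7 \left(10 + \frac{10}{9}\right)\right)^{2} = \left(48 + 2 \cdot 7 \cdot \frac{100}{9}\right)^{2} = \left(48 + \frac{1400}{9}\right)^{2} = \left(\frac{1832}{9}\right)^{2} = \frac{3356224}{81}$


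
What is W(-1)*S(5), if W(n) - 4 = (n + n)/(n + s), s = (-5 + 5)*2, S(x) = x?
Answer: 30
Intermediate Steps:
s = 0 (s = 0*2 = 0)
W(n) = 6 (W(n) = 4 + (n + n)/(n + 0) = 4 + (2*n)/n = 4 + 2 = 6)
W(-1)*S(5) = 6*5 = 30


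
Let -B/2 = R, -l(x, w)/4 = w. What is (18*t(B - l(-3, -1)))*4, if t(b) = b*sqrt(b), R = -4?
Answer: 576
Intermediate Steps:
l(x, w) = -4*w
B = 8 (B = -2*(-4) = 8)
t(b) = b**(3/2)
(18*t(B - l(-3, -1)))*4 = (18*(8 - (-4)*(-1))**(3/2))*4 = (18*(8 - 1*4)**(3/2))*4 = (18*(8 - 4)**(3/2))*4 = (18*4**(3/2))*4 = (18*8)*4 = 144*4 = 576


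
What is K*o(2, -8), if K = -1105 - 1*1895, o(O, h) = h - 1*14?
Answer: 66000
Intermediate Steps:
o(O, h) = -14 + h (o(O, h) = h - 14 = -14 + h)
K = -3000 (K = -1105 - 1895 = -3000)
K*o(2, -8) = -3000*(-14 - 8) = -3000*(-22) = 66000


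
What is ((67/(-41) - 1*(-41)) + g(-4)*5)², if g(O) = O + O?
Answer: 676/1681 ≈ 0.40214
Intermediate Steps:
g(O) = 2*O
((67/(-41) - 1*(-41)) + g(-4)*5)² = ((67/(-41) - 1*(-41)) + (2*(-4))*5)² = ((67*(-1/41) + 41) - 8*5)² = ((-67/41 + 41) - 40)² = (1614/41 - 40)² = (-26/41)² = 676/1681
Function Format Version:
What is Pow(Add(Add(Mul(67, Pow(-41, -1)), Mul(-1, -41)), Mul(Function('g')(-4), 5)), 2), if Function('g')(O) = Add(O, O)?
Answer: Rational(676, 1681) ≈ 0.40214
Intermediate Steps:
Function('g')(O) = Mul(2, O)
Pow(Add(Add(Mul(67, Pow(-41, -1)), Mul(-1, -41)), Mul(Function('g')(-4), 5)), 2) = Pow(Add(Add(Mul(67, Pow(-41, -1)), Mul(-1, -41)), Mul(Mul(2, -4), 5)), 2) = Pow(Add(Add(Mul(67, Rational(-1, 41)), 41), Mul(-8, 5)), 2) = Pow(Add(Add(Rational(-67, 41), 41), -40), 2) = Pow(Add(Rational(1614, 41), -40), 2) = Pow(Rational(-26, 41), 2) = Rational(676, 1681)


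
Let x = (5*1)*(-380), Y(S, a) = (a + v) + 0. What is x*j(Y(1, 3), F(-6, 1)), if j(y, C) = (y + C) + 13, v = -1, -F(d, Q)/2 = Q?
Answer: -24700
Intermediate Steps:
F(d, Q) = -2*Q
Y(S, a) = -1 + a (Y(S, a) = (a - 1) + 0 = (-1 + a) + 0 = -1 + a)
x = -1900 (x = 5*(-380) = -1900)
j(y, C) = 13 + C + y (j(y, C) = (C + y) + 13 = 13 + C + y)
x*j(Y(1, 3), F(-6, 1)) = -1900*(13 - 2*1 + (-1 + 3)) = -1900*(13 - 2 + 2) = -1900*13 = -24700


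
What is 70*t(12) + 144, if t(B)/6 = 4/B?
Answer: 284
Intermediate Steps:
t(B) = 24/B (t(B) = 6*(4/B) = 24/B)
70*t(12) + 144 = 70*(24/12) + 144 = 70*(24*(1/12)) + 144 = 70*2 + 144 = 140 + 144 = 284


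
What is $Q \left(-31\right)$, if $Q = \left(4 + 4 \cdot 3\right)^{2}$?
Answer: $-7936$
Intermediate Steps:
$Q = 256$ ($Q = \left(4 + 12\right)^{2} = 16^{2} = 256$)
$Q \left(-31\right) = 256 \left(-31\right) = -7936$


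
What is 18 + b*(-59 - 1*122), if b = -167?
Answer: 30245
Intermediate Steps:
18 + b*(-59 - 1*122) = 18 - 167*(-59 - 1*122) = 18 - 167*(-59 - 122) = 18 - 167*(-181) = 18 + 30227 = 30245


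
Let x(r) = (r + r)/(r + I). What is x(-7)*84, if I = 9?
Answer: -588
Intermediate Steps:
x(r) = 2*r/(9 + r) (x(r) = (r + r)/(r + 9) = (2*r)/(9 + r) = 2*r/(9 + r))
x(-7)*84 = (2*(-7)/(9 - 7))*84 = (2*(-7)/2)*84 = (2*(-7)*(½))*84 = -7*84 = -588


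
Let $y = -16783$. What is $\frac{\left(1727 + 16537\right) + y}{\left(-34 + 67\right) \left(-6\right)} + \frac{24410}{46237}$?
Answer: $- \frac{63643817}{9154926} \approx -6.9519$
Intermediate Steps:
$\frac{\left(1727 + 16537\right) + y}{\left(-34 + 67\right) \left(-6\right)} + \frac{24410}{46237} = \frac{\left(1727 + 16537\right) - 16783}{\left(-34 + 67\right) \left(-6\right)} + \frac{24410}{46237} = \frac{18264 - 16783}{33 \left(-6\right)} + 24410 \cdot \frac{1}{46237} = \frac{1481}{-198} + \frac{24410}{46237} = 1481 \left(- \frac{1}{198}\right) + \frac{24410}{46237} = - \frac{1481}{198} + \frac{24410}{46237} = - \frac{63643817}{9154926}$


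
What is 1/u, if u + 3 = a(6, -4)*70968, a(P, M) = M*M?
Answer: 1/1135485 ≈ 8.8068e-7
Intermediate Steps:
a(P, M) = M²
u = 1135485 (u = -3 + (-4)²*70968 = -3 + 16*70968 = -3 + 1135488 = 1135485)
1/u = 1/1135485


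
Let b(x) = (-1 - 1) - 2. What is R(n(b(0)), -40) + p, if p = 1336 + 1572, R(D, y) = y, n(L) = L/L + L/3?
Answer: 2868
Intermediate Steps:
b(x) = -4 (b(x) = -2 - 2 = -4)
n(L) = 1 + L/3 (n(L) = 1 + L*(⅓) = 1 + L/3)
p = 2908
R(n(b(0)), -40) + p = -40 + 2908 = 2868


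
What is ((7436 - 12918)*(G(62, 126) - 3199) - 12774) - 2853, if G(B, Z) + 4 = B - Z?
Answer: 17894067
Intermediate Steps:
G(B, Z) = -4 + B - Z (G(B, Z) = -4 + (B - Z) = -4 + B - Z)
((7436 - 12918)*(G(62, 126) - 3199) - 12774) - 2853 = ((7436 - 12918)*((-4 + 62 - 1*126) - 3199) - 12774) - 2853 = (-5482*((-4 + 62 - 126) - 3199) - 12774) - 2853 = (-5482*(-68 - 3199) - 12774) - 2853 = (-5482*(-3267) - 12774) - 2853 = (17909694 - 12774) - 2853 = 17896920 - 2853 = 17894067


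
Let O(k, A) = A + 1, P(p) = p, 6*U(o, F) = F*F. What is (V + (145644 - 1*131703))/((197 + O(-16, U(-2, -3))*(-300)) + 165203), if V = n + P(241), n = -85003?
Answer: -70821/164650 ≈ -0.43013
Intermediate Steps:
U(o, F) = F²/6 (U(o, F) = (F*F)/6 = F²/6)
O(k, A) = 1 + A
V = -84762 (V = -85003 + 241 = -84762)
(V + (145644 - 1*131703))/((197 + O(-16, U(-2, -3))*(-300)) + 165203) = (-84762 + (145644 - 1*131703))/((197 + (1 + (⅙)*(-3)²)*(-300)) + 165203) = (-84762 + (145644 - 131703))/((197 + (1 + (⅙)*9)*(-300)) + 165203) = (-84762 + 13941)/((197 + (1 + 3/2)*(-300)) + 165203) = -70821/((197 + (5/2)*(-300)) + 165203) = -70821/((197 - 750) + 165203) = -70821/(-553 + 165203) = -70821/164650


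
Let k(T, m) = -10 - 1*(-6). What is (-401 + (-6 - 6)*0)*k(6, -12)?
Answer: 1604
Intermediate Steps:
k(T, m) = -4 (k(T, m) = -10 + 6 = -4)
(-401 + (-6 - 6)*0)*k(6, -12) = (-401 + (-6 - 6)*0)*(-4) = (-401 - 12*0)*(-4) = (-401 + 0)*(-4) = -401*(-4) = 1604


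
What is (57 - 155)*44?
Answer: -4312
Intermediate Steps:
(57 - 155)*44 = -98*44 = -4312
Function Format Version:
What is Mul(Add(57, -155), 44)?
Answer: -4312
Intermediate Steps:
Mul(Add(57, -155), 44) = Mul(-98, 44) = -4312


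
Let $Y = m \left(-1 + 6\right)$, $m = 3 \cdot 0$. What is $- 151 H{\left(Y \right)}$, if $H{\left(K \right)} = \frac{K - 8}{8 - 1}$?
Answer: $\frac{1208}{7} \approx 172.57$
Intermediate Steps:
$m = 0$
$Y = 0$ ($Y = 0 \left(-1 + 6\right) = 0 \cdot 5 = 0$)
$H{\left(K \right)} = - \frac{8}{7} + \frac{K}{7}$ ($H{\left(K \right)} = \frac{-8 + K}{7} = \left(-8 + K\right) \frac{1}{7} = - \frac{8}{7} + \frac{K}{7}$)
$- 151 H{\left(Y \right)} = - 151 \left(- \frac{8}{7} + \frac{1}{7} \cdot 0\right) = - 151 \left(- \frac{8}{7} + 0\right) = \left(-151\right) \left(- \frac{8}{7}\right) = \frac{1208}{7}$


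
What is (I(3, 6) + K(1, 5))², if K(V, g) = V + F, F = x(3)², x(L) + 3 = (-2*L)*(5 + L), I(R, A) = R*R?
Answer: 6817321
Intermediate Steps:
I(R, A) = R²
x(L) = -3 - 2*L*(5 + L) (x(L) = -3 + (-2*L)*(5 + L) = -3 - 2*L*(5 + L))
F = 2601 (F = (-3 - 10*3 - 2*3²)² = (-3 - 30 - 2*9)² = (-3 - 30 - 18)² = (-51)² = 2601)
K(V, g) = 2601 + V (K(V, g) = V + 2601 = 2601 + V)
(I(3, 6) + K(1, 5))² = (3² + (2601 + 1))² = (9 + 2602)² = 2611² = 6817321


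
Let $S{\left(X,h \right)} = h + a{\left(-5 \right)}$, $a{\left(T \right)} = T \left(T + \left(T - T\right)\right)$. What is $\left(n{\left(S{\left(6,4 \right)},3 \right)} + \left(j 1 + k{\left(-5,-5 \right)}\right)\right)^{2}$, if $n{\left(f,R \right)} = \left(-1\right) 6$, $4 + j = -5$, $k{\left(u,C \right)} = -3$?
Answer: $324$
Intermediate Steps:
$a{\left(T \right)} = T^{2}$ ($a{\left(T \right)} = T \left(T + 0\right) = T T = T^{2}$)
$j = -9$ ($j = -4 - 5 = -9$)
$S{\left(X,h \right)} = 25 + h$ ($S{\left(X,h \right)} = h + \left(-5\right)^{2} = h + 25 = 25 + h$)
$n{\left(f,R \right)} = -6$
$\left(n{\left(S{\left(6,4 \right)},3 \right)} + \left(j 1 + k{\left(-5,-5 \right)}\right)\right)^{2} = \left(-6 - 12\right)^{2} = \left(-18\right)^{2} = 324$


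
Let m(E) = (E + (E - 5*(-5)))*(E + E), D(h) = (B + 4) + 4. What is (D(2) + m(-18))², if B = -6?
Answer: 158404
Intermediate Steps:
D(h) = 2 (D(h) = (-6 + 4) + 4 = -2 + 4 = 2)
m(E) = 2*E*(25 + 2*E) (m(E) = (E + (E - 1*(-25)))*(2*E) = (E + (E + 25))*(2*E) = (E + (25 + E))*(2*E) = (25 + 2*E)*(2*E) = 2*E*(25 + 2*E))
(D(2) + m(-18))² = (2 + 2*(-18)*(25 + 2*(-18)))² = (2 + 2*(-18)*(25 - 36))² = (2 + 2*(-18)*(-11))² = (2 + 396)² = 398² = 158404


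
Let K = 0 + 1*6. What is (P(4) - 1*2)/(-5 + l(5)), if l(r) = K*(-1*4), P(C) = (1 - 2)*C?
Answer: 6/29 ≈ 0.20690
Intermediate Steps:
K = 6 (K = 0 + 6 = 6)
P(C) = -C
l(r) = -24 (l(r) = 6*(-1*4) = 6*(-4) = -24)
(P(4) - 1*2)/(-5 + l(5)) = (-1*4 - 1*2)/(-5 - 24) = (-4 - 2)/(-29) = -1/29*(-6) = 6/29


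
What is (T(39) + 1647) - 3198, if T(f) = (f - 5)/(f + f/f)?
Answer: -31003/20 ≈ -1550.2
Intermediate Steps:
T(f) = (-5 + f)/(1 + f) (T(f) = (-5 + f)/(f + 1) = (-5 + f)/(1 + f))
(T(39) + 1647) - 3198 = ((-5 + 39)/(1 + 39) + 1647) - 3198 = (34/40 + 1647) - 3198 = ((1/40)*34 + 1647) - 3198 = (17/20 + 1647) - 3198 = 32957/20 - 3198 = -31003/20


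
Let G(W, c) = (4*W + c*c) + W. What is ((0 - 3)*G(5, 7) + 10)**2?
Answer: 44944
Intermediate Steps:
G(W, c) = c**2 + 5*W (G(W, c) = (4*W + c**2) + W = (c**2 + 4*W) + W = c**2 + 5*W)
((0 - 3)*G(5, 7) + 10)**2 = ((0 - 3)*(7**2 + 5*5) + 10)**2 = (-3*(49 + 25) + 10)**2 = (-3*74 + 10)**2 = (-222 + 10)**2 = (-212)**2 = 44944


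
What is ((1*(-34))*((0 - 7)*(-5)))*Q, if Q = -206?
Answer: 245140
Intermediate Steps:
((1*(-34))*((0 - 7)*(-5)))*Q = ((1*(-34))*((0 - 7)*(-5)))*(-206) = -(-238)*(-5)*(-206) = -34*35*(-206) = -1190*(-206) = 245140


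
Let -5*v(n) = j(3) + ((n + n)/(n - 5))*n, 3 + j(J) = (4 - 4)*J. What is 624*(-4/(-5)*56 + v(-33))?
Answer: 3370848/95 ≈ 35483.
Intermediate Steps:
j(J) = -3 (j(J) = -3 + (4 - 4)*J = -3 + 0*J = -3 + 0 = -3)
v(n) = 3/5 - 2*n**2/(5*(-5 + n)) (v(n) = -(-3 + ((n + n)/(n - 5))*n)/5 = -(-3 + ((2*n)/(-5 + n))*n)/5 = -(-3 + (2*n/(-5 + n))*n)/5 = -(-3 + 2*n**2/(-5 + n))/5 = 3/5 - 2*n**2/(5*(-5 + n)))
624*(-4/(-5)*56 + v(-33)) = 624*(-4/(-5)*56 + (-15 - 2*(-33)**2 + 3*(-33))/(5*(-5 - 33))) = 624*(-4*(-1/5)*56 + (1/5)*(-15 - 2*1089 - 99)/(-38)) = 624*((4/5)*56 + (1/5)*(-1/38)*(-15 - 2178 - 99)) = 624*(224/5 + (1/5)*(-1/38)*(-2292)) = 624*(224/5 + 1146/95) = 624*(5402/95) = 3370848/95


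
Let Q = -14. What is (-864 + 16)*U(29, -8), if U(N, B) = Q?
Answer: 11872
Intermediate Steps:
U(N, B) = -14
(-864 + 16)*U(29, -8) = (-864 + 16)*(-14) = -848*(-14) = 11872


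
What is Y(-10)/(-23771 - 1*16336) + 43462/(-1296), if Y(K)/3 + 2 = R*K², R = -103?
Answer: -283846043/8663112 ≈ -32.765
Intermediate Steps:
Y(K) = -6 - 309*K² (Y(K) = -6 + 3*(-103*K²) = -6 - 309*K²)
Y(-10)/(-23771 - 1*16336) + 43462/(-1296) = (-6 - 309*(-10)²)/(-23771 - 1*16336) + 43462/(-1296) = (-6 - 309*100)/(-23771 - 16336) + 43462*(-1/1296) = (-6 - 30900)/(-40107) - 21731/648 = -30906*(-1/40107) - 21731/648 = 10302/13369 - 21731/648 = -283846043/8663112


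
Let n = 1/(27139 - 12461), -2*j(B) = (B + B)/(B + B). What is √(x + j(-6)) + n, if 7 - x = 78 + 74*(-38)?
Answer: 1/14678 + 3*√1218/2 ≈ 52.350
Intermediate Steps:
j(B) = -½ (j(B) = -(B + B)/(2*(B + B)) = -2*B/(2*(2*B)) = -2*B*1/(2*B)/2 = -½*1 = -½)
n = 1/14678 ≈ 6.8129e-5
x = 2741 (x = 7 - (78 + 74*(-38)) = 7 - (78 - 2812) = 7 - 1*(-2734) = 7 + 2734 = 2741)
√(x + j(-6)) + n = √(2741 - ½) + 1/14678 = √(5481/2) + 1/14678 = 3*√1218/2 + 1/14678 = 1/14678 + 3*√1218/2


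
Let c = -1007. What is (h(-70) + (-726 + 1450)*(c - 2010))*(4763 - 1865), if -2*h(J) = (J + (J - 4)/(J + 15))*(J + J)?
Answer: -69784570296/11 ≈ -6.3440e+9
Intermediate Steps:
h(J) = -J*(J + (-4 + J)/(15 + J)) (h(J) = -(J + (J - 4)/(J + 15))*(J + J)/2 = -(J + (-4 + J)/(15 + J))*2*J/2 = -J*(J + (-4 + J)/(15 + J)))
(h(-70) + (-726 + 1450)*(c - 2010))*(4763 - 1865) = (-70*(4 - 1*(-70)**2 - 16*(-70))/(15 - 70) + (-726 + 1450)*(-1007 - 2010))*(4763 - 1865) = (-70*(4 - 1*4900 + 1120)/(-55) + 724*(-3017))*2898 = (-70*(-1/55)*(4 - 4900 + 1120) - 2184308)*2898 = (-70*(-1/55)*(-3776) - 2184308)*2898 = (-52864/11 - 2184308)*2898 = -24080252/11*2898 = -69784570296/11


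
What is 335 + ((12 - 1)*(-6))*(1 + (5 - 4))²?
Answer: 71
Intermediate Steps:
335 + ((12 - 1)*(-6))*(1 + (5 - 4))² = 335 + (11*(-6))*(1 + 1)² = 335 - 66*2² = 335 - 66*4 = 335 - 264 = 71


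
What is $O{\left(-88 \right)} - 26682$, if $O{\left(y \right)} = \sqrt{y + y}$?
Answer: $-26682 + 4 i \sqrt{11} \approx -26682.0 + 13.266 i$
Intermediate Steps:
$O{\left(y \right)} = \sqrt{2} \sqrt{y}$ ($O{\left(y \right)} = \sqrt{2 y} = \sqrt{2} \sqrt{y}$)
$O{\left(-88 \right)} - 26682 = \sqrt{2} \sqrt{-88} - 26682 = \sqrt{2} \cdot 2 i \sqrt{22} - 26682 = 4 i \sqrt{11} - 26682 = -26682 + 4 i \sqrt{11}$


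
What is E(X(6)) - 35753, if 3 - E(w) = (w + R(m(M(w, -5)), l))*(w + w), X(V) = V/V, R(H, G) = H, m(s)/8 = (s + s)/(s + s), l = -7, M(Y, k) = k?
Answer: -35768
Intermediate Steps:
m(s) = 8 (m(s) = 8*((s + s)/(s + s)) = 8*((2*s)/((2*s))) = 8*((2*s)*(1/(2*s))) = 8*1 = 8)
X(V) = 1
E(w) = 3 - 2*w*(8 + w) (E(w) = 3 - (w + 8)*(w + w) = 3 - (8 + w)*2*w = 3 - 2*w*(8 + w))
E(X(6)) - 35753 = (3 - 16*1 - 2*1**2) - 35753 = (3 - 16 - 2*1) - 35753 = (3 - 16 - 2) - 35753 = -15 - 35753 = -35768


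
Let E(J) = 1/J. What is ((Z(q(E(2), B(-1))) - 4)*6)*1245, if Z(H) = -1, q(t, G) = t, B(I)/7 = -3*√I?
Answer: -37350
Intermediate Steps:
B(I) = -21*√I (B(I) = 7*(-3*√I) = -21*√I)
((Z(q(E(2), B(-1))) - 4)*6)*1245 = ((-1 - 4)*6)*1245 = -5*6*1245 = -30*1245 = -37350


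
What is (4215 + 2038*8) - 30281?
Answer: -9762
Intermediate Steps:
(4215 + 2038*8) - 30281 = (4215 + 16304) - 30281 = 20519 - 30281 = -9762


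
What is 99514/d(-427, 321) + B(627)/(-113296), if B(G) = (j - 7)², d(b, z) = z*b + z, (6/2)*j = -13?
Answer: -470504267/645532284 ≈ -0.72886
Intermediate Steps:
j = -13/3 (j = (⅓)*(-13) = -13/3 ≈ -4.3333)
d(b, z) = z + b*z (d(b, z) = b*z + z = z + b*z)
B(G) = 1156/9 (B(G) = (-13/3 - 7)² = (-34/3)² = 1156/9)
99514/d(-427, 321) + B(627)/(-113296) = 99514/((321*(1 - 427))) + (1156/9)/(-113296) = 99514/((321*(-426))) + (1156/9)*(-1/113296) = 99514/(-136746) - 289/254916 = 99514*(-1/136746) - 289/254916 = -49757/68373 - 289/254916 = -470504267/645532284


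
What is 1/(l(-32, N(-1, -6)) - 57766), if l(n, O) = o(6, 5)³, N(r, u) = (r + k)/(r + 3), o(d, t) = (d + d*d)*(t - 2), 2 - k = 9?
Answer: 1/1942610 ≈ 5.1477e-7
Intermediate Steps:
k = -7 (k = 2 - 1*9 = 2 - 9 = -7)
o(d, t) = (-2 + t)*(d + d²) (o(d, t) = (d + d²)*(-2 + t) = (-2 + t)*(d + d²))
N(r, u) = (-7 + r)/(3 + r) (N(r, u) = (r - 7)/(r + 3) = (-7 + r)/(3 + r))
l(n, O) = 2000376 (l(n, O) = (6*(-2 + 5 - 2*6 + 6*5))³ = (6*(-2 + 5 - 12 + 30))³ = (6*21)³ = 126³ = 2000376)
1/(l(-32, N(-1, -6)) - 57766) = 1/(2000376 - 57766) = 1/1942610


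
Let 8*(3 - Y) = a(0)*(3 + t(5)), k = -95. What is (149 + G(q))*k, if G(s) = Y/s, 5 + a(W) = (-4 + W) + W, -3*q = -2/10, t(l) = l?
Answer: -31255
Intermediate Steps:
q = 1/15 (q = -(-2)/(3*10) = -1/3*(-1/5) = 1/15 ≈ 0.066667)
a(W) = -9 + 2*W (a(W) = -5 + ((-4 + W) + W) = -5 + (-4 + 2*W) = -9 + 2*W)
Y = 12 (Y = 3 - (-9 + 2*0)*(3 + 5)/8 = 3 - (-9 + 0)*8/8 = 3 - (-9)*8/8 = 3 - 1/8*(-72) = 3 + 9 = 12)
G(s) = 12/s
(149 + G(q))*k = (149 + 12/(1/15))*(-95) = (149 + 12*15)*(-95) = (149 + 180)*(-95) = 329*(-95) = -31255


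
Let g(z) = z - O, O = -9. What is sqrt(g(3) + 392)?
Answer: 2*sqrt(101) ≈ 20.100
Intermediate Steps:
g(z) = 9 + z (g(z) = z - 1*(-9) = z + 9 = 9 + z)
sqrt(g(3) + 392) = sqrt((9 + 3) + 392) = sqrt(12 + 392) = sqrt(404) = 2*sqrt(101)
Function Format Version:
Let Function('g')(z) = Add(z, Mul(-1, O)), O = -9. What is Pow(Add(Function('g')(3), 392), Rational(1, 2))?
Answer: Mul(2, Pow(101, Rational(1, 2))) ≈ 20.100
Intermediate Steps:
Function('g')(z) = Add(9, z) (Function('g')(z) = Add(z, Mul(-1, -9)) = Add(z, 9) = Add(9, z))
Pow(Add(Function('g')(3), 392), Rational(1, 2)) = Pow(Add(Add(9, 3), 392), Rational(1, 2)) = Pow(Add(12, 392), Rational(1, 2)) = Pow(404, Rational(1, 2)) = Mul(2, Pow(101, Rational(1, 2)))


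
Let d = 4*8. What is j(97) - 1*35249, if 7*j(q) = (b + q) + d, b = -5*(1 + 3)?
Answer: -246634/7 ≈ -35233.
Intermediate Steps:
b = -20 (b = -5*4 = -20)
d = 32
j(q) = 12/7 + q/7 (j(q) = ((-20 + q) + 32)/7 = (12 + q)/7 = 12/7 + q/7)
j(97) - 1*35249 = (12/7 + (⅐)*97) - 1*35249 = (12/7 + 97/7) - 35249 = 109/7 - 35249 = -246634/7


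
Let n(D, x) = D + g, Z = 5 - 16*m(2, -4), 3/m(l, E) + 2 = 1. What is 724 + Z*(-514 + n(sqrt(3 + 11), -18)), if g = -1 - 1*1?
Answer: -26624 + 53*sqrt(14) ≈ -26426.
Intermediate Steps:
m(l, E) = -3 (m(l, E) = 3/(-2 + 1) = 3/(-1) = 3*(-1) = -3)
g = -2 (g = -1 - 1 = -2)
Z = 53 (Z = 5 - 16*(-3) = 5 + 48 = 53)
n(D, x) = -2 + D (n(D, x) = D - 2 = -2 + D)
724 + Z*(-514 + n(sqrt(3 + 11), -18)) = 724 + 53*(-514 + (-2 + sqrt(3 + 11))) = 724 + 53*(-514 + (-2 + sqrt(14))) = 724 + 53*(-516 + sqrt(14)) = 724 + (-27348 + 53*sqrt(14)) = -26624 + 53*sqrt(14)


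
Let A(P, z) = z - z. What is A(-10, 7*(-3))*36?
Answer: 0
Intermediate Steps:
A(P, z) = 0
A(-10, 7*(-3))*36 = 0*36 = 0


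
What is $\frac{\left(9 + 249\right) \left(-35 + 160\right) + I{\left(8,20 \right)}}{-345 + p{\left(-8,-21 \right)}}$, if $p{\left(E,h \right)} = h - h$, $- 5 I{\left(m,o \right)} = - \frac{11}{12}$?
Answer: $- \frac{1935011}{20700} \approx -93.479$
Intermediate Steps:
$I{\left(m,o \right)} = \frac{11}{60}$ ($I{\left(m,o \right)} = - \frac{\left(-11\right) \frac{1}{12}}{5} = \left(- \frac{1}{5}\right) \left(- \frac{11}{12}\right) = \frac{11}{60}$)
$p{\left(E,h \right)} = 0$
$\frac{\left(9 + 249\right) \left(-35 + 160\right) + I{\left(8,20 \right)}}{-345 + p{\left(-8,-21 \right)}} = \frac{\left(9 + 249\right) \left(-35 + 160\right) + \frac{11}{60}}{-345 + 0} = \frac{258 \cdot 125 + \frac{11}{60}}{-345} = \left(32250 + \frac{11}{60}\right) \left(- \frac{1}{345}\right) = \frac{1935011}{60} \left(- \frac{1}{345}\right) = - \frac{1935011}{20700}$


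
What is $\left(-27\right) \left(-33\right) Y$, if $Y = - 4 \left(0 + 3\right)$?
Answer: $-10692$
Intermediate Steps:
$Y = -12$ ($Y = \left(-4\right) 3 = -12$)
$\left(-27\right) \left(-33\right) Y = \left(-27\right) \left(-33\right) \left(-12\right) = 891 \left(-12\right) = -10692$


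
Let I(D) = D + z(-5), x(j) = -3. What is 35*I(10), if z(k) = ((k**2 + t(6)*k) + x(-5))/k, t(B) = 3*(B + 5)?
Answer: 1351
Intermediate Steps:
t(B) = 15 + 3*B (t(B) = 3*(5 + B) = 15 + 3*B)
z(k) = (-3 + k**2 + 33*k)/k (z(k) = ((k**2 + (15 + 3*6)*k) - 3)/k = ((k**2 + (15 + 18)*k) - 3)/k = ((k**2 + 33*k) - 3)/k = (-3 + k**2 + 33*k)/k)
I(D) = 143/5 + D (I(D) = D + (33 - 5 - 3/(-5)) = D + (33 - 5 - 3*(-1/5)) = D + (33 - 5 + 3/5) = D + 143/5 = 143/5 + D)
35*I(10) = 35*(143/5 + 10) = 35*(193/5) = 1351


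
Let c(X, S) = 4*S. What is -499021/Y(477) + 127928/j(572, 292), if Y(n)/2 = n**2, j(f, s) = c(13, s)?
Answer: 1800993853/16609617 ≈ 108.43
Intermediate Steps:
j(f, s) = 4*s
Y(n) = 2*n**2
-499021/Y(477) + 127928/j(572, 292) = -499021/(2*477**2) + 127928/((4*292)) = -499021/(2*227529) + 127928/1168 = -499021/455058 + 127928*(1/1168) = -499021*1/455058 + 15991/146 = -499021/455058 + 15991/146 = 1800993853/16609617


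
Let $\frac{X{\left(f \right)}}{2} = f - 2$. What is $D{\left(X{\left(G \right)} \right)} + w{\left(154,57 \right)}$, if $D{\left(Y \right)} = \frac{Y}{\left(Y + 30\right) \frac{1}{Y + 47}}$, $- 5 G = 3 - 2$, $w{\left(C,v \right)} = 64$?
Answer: $\frac{18137}{320} \approx 56.678$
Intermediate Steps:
$G = - \frac{1}{5}$ ($G = - \frac{3 - 2}{5} = \left(- \frac{1}{5}\right) 1 = - \frac{1}{5} \approx -0.2$)
$X{\left(f \right)} = -4 + 2 f$ ($X{\left(f \right)} = 2 \left(f - 2\right) = 2 \left(-2 + f\right) = -4 + 2 f$)
$D{\left(Y \right)} = \frac{Y \left(47 + Y\right)}{30 + Y}$ ($D{\left(Y \right)} = \frac{Y}{\left(30 + Y\right) \frac{1}{47 + Y}} = \frac{Y}{\frac{1}{47 + Y} \left(30 + Y\right)} = Y \frac{47 + Y}{30 + Y} = \frac{Y \left(47 + Y\right)}{30 + Y}$)
$D{\left(X{\left(G \right)} \right)} + w{\left(154,57 \right)} = \frac{\left(-4 + 2 \left(- \frac{1}{5}\right)\right) \left(47 + \left(-4 + 2 \left(- \frac{1}{5}\right)\right)\right)}{30 + \left(-4 + 2 \left(- \frac{1}{5}\right)\right)} + 64 = \frac{\left(-4 - \frac{2}{5}\right) \left(47 - \frac{22}{5}\right)}{30 - \frac{22}{5}} + 64 = - \frac{22 \left(47 - \frac{22}{5}\right)}{5 \left(30 - \frac{22}{5}\right)} + 64 = \left(- \frac{22}{5}\right) \frac{1}{\frac{128}{5}} \cdot \frac{213}{5} + 64 = \left(- \frac{22}{5}\right) \frac{5}{128} \cdot \frac{213}{5} + 64 = - \frac{2343}{320} + 64 = \frac{18137}{320}$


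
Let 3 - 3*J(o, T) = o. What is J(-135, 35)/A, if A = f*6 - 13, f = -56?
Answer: -46/349 ≈ -0.13181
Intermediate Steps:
A = -349 (A = -56*6 - 13 = -336 - 13 = -349)
J(o, T) = 1 - o/3
J(-135, 35)/A = (1 - 1/3*(-135))/(-349) = (1 + 45)*(-1/349) = 46*(-1/349) = -46/349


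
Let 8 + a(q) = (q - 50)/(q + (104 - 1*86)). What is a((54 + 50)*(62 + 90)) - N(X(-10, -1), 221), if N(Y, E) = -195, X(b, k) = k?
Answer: 1487610/7913 ≈ 188.00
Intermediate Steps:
a(q) = -8 + (-50 + q)/(18 + q) (a(q) = -8 + (q - 50)/(q + (104 - 1*86)) = -8 + (-50 + q)/(q + (104 - 86)) = -8 + (-50 + q)/(q + 18) = -8 + (-50 + q)/(18 + q))
a((54 + 50)*(62 + 90)) - N(X(-10, -1), 221) = (-194 - 7*(54 + 50)*(62 + 90))/(18 + (54 + 50)*(62 + 90)) - 1*(-195) = (-194 - 728*152)/(18 + 104*152) + 195 = (-194 - 7*15808)/(18 + 15808) + 195 = (-194 - 110656)/15826 + 195 = (1/15826)*(-110850) + 195 = -55425/7913 + 195 = 1487610/7913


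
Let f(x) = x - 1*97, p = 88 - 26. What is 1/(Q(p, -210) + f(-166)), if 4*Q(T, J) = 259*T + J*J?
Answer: 2/29553 ≈ 6.7675e-5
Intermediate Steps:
p = 62
f(x) = -97 + x (f(x) = x - 97 = -97 + x)
Q(T, J) = J²/4 + 259*T/4 (Q(T, J) = (259*T + J*J)/4 = (259*T + J²)/4 = (J² + 259*T)/4 = J²/4 + 259*T/4)
1/(Q(p, -210) + f(-166)) = 1/(((¼)*(-210)² + (259/4)*62) + (-97 - 166)) = 1/(((¼)*44100 + 8029/2) - 263) = 1/((11025 + 8029/2) - 263) = 1/(30079/2 - 263) = 1/(29553/2) = 2/29553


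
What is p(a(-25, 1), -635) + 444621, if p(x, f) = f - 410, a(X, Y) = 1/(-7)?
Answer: 443576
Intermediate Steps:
a(X, Y) = -⅐
p(x, f) = -410 + f
p(a(-25, 1), -635) + 444621 = (-410 - 635) + 444621 = -1045 + 444621 = 443576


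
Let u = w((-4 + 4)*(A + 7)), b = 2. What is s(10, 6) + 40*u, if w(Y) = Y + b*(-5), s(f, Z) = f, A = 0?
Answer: -390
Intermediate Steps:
w(Y) = -10 + Y (w(Y) = Y + 2*(-5) = Y - 10 = -10 + Y)
u = -10 (u = -10 + (-4 + 4)*(0 + 7) = -10 + 0*7 = -10 + 0 = -10)
s(10, 6) + 40*u = 10 + 40*(-10) = 10 - 400 = -390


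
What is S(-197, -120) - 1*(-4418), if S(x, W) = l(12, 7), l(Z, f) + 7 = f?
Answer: 4418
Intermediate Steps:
l(Z, f) = -7 + f
S(x, W) = 0 (S(x, W) = -7 + 7 = 0)
S(-197, -120) - 1*(-4418) = 0 - 1*(-4418) = 0 + 4418 = 4418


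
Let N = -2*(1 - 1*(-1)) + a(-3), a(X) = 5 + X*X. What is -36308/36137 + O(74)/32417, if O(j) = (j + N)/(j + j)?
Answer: -6221158465/6191966539 ≈ -1.0047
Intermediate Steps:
a(X) = 5 + X²
N = 10 (N = -2*(1 - 1*(-1)) + (5 + (-3)²) = -2*(1 + 1) + (5 + 9) = -2*2 + 14 = -4 + 14 = 10)
O(j) = (10 + j)/(2*j) (O(j) = (j + 10)/(j + j) = (10 + j)/((2*j)) = (10 + j)*(1/(2*j)) = (10 + j)/(2*j))
-36308/36137 + O(74)/32417 = -36308/36137 + ((½)*(10 + 74)/74)/32417 = -36308*1/36137 + ((½)*(1/74)*84)*(1/32417) = -36308/36137 + (21/37)*(1/32417) = -36308/36137 + 3/171347 = -6221158465/6191966539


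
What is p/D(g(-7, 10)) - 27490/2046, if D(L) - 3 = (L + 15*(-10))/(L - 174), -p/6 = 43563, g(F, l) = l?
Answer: -5482574582/80817 ≈ -67839.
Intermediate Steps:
p = -261378 (p = -6*43563 = -261378)
D(L) = 3 + (-150 + L)/(-174 + L) (D(L) = 3 + (L + 15*(-10))/(L - 174) = 3 + (L - 150)/(-174 + L) = 3 + (-150 + L)/(-174 + L))
p/D(g(-7, 10)) - 27490/2046 = -261378*(-174 + 10)/(4*(-168 + 10)) - 27490/2046 = -261378/(4*(-158)/(-164)) - 27490*1/2046 = -261378/(4*(-1/164)*(-158)) - 13745/1023 = -261378/158/41 - 13745/1023 = -261378*41/158 - 13745/1023 = -5358249/79 - 13745/1023 = -5482574582/80817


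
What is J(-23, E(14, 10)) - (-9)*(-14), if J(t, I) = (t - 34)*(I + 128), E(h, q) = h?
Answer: -8220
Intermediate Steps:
J(t, I) = (-34 + t)*(128 + I)
J(-23, E(14, 10)) - (-9)*(-14) = (-4352 - 34*14 + 128*(-23) + 14*(-23)) - (-9)*(-14) = (-4352 - 476 - 2944 - 322) - 1*126 = -8094 - 126 = -8220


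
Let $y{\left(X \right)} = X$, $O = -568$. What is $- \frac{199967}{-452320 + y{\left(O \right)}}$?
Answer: $\frac{199967}{452888} \approx 0.44154$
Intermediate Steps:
$- \frac{199967}{-452320 + y{\left(O \right)}} = - \frac{199967}{-452320 - 568} = - \frac{199967}{-452888} = \left(-199967\right) \left(- \frac{1}{452888}\right) = \frac{199967}{452888}$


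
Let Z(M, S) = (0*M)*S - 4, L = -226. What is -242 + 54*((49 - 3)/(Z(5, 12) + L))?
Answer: -1264/5 ≈ -252.80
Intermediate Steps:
Z(M, S) = -4 (Z(M, S) = 0*S - 4 = 0 - 4 = -4)
-242 + 54*((49 - 3)/(Z(5, 12) + L)) = -242 + 54*((49 - 3)/(-4 - 226)) = -242 + 54*(46/(-230)) = -242 + 54*(46*(-1/230)) = -242 + 54*(-1/5) = -242 - 54/5 = -1264/5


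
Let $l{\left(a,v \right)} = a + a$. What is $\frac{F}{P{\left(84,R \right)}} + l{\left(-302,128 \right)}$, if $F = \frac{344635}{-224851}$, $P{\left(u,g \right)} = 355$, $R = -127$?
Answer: $- \frac{9642579211}{15964421} \approx -604.0$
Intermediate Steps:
$l{\left(a,v \right)} = 2 a$
$F = - \frac{344635}{224851}$ ($F = 344635 \left(- \frac{1}{224851}\right) = - \frac{344635}{224851} \approx -1.5327$)
$\frac{F}{P{\left(84,R \right)}} + l{\left(-302,128 \right)} = - \frac{344635}{224851 \cdot 355} + 2 \left(-302\right) = \left(- \frac{344635}{224851}\right) \frac{1}{355} - 604 = - \frac{68927}{15964421} - 604 = - \frac{9642579211}{15964421}$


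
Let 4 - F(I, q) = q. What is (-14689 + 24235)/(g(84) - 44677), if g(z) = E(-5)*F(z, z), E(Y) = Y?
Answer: -3182/14759 ≈ -0.21560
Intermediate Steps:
F(I, q) = 4 - q
g(z) = -20 + 5*z (g(z) = -5*(4 - z) = -20 + 5*z)
(-14689 + 24235)/(g(84) - 44677) = (-14689 + 24235)/((-20 + 5*84) - 44677) = 9546/((-20 + 420) - 44677) = 9546/(400 - 44677) = 9546/(-44277) = 9546*(-1/44277) = -3182/14759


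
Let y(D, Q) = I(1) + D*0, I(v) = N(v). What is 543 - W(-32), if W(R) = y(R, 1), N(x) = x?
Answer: 542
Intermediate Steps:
I(v) = v
y(D, Q) = 1 (y(D, Q) = 1 + D*0 = 1 + 0 = 1)
W(R) = 1
543 - W(-32) = 543 - 1*1 = 543 - 1 = 542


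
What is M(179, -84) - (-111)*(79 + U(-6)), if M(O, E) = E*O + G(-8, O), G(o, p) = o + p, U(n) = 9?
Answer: -5097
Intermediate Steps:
M(O, E) = -8 + O + E*O (M(O, E) = E*O + (-8 + O) = -8 + O + E*O)
M(179, -84) - (-111)*(79 + U(-6)) = (-8 + 179 - 84*179) - (-111)*(79 + 9) = (-8 + 179 - 15036) - (-111)*88 = -14865 - 1*(-9768) = -14865 + 9768 = -5097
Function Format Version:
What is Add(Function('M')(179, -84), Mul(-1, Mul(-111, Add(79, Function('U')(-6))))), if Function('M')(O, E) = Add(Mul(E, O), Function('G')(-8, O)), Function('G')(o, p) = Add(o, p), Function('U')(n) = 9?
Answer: -5097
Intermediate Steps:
Function('M')(O, E) = Add(-8, O, Mul(E, O)) (Function('M')(O, E) = Add(Mul(E, O), Add(-8, O)) = Add(-8, O, Mul(E, O)))
Add(Function('M')(179, -84), Mul(-1, Mul(-111, Add(79, Function('U')(-6))))) = Add(Add(-8, 179, Mul(-84, 179)), Mul(-1, Mul(-111, Add(79, 9)))) = Add(Add(-8, 179, -15036), Mul(-1, Mul(-111, 88))) = Add(-14865, Mul(-1, -9768)) = Add(-14865, 9768) = -5097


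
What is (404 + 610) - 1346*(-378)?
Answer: 509802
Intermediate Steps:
(404 + 610) - 1346*(-378) = 1014 + 508788 = 509802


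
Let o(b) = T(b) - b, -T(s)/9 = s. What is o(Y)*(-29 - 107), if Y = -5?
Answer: -6800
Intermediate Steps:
T(s) = -9*s
o(b) = -10*b (o(b) = -9*b - b = -10*b)
o(Y)*(-29 - 107) = (-10*(-5))*(-29 - 107) = 50*(-136) = -6800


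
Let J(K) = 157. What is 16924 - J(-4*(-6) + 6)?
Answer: 16767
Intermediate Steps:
16924 - J(-4*(-6) + 6) = 16924 - 1*157 = 16924 - 157 = 16767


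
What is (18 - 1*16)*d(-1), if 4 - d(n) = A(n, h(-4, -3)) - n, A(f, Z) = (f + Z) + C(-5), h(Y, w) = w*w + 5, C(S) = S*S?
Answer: -70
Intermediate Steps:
C(S) = S**2
h(Y, w) = 5 + w**2 (h(Y, w) = w**2 + 5 = 5 + w**2)
A(f, Z) = 25 + Z + f (A(f, Z) = (f + Z) + (-5)**2 = (Z + f) + 25 = 25 + Z + f)
d(n) = -35 (d(n) = 4 - ((25 + (5 + (-3)**2) + n) - n) = 4 - ((25 + (5 + 9) + n) - n) = 4 - ((25 + 14 + n) - n) = 4 - ((39 + n) - n) = 4 - 1*39 = 4 - 39 = -35)
(18 - 1*16)*d(-1) = (18 - 1*16)*(-35) = (18 - 16)*(-35) = 2*(-35) = -70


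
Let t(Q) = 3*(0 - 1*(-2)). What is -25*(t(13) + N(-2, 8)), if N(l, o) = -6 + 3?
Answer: -75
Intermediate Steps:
t(Q) = 6 (t(Q) = 3*(0 + 2) = 3*2 = 6)
N(l, o) = -3
-25*(t(13) + N(-2, 8)) = -25*(6 - 3) = -25*3 = -75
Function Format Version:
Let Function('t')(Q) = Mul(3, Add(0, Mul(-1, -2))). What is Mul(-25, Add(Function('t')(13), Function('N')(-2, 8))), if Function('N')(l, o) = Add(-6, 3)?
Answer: -75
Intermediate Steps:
Function('t')(Q) = 6 (Function('t')(Q) = Mul(3, Add(0, 2)) = Mul(3, 2) = 6)
Function('N')(l, o) = -3
Mul(-25, Add(Function('t')(13), Function('N')(-2, 8))) = Mul(-25, Add(6, -3)) = Mul(-25, 3) = -75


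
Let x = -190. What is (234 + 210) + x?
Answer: 254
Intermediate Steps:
(234 + 210) + x = (234 + 210) - 190 = 444 - 190 = 254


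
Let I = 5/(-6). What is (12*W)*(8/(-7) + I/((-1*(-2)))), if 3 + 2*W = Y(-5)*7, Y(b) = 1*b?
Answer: 2489/7 ≈ 355.57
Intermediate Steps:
Y(b) = b
I = -⅚ (I = 5*(-⅙) = -⅚ ≈ -0.83333)
W = -19 (W = -3/2 + (-5*7)/2 = -3/2 + (½)*(-35) = -3/2 - 35/2 = -19)
(12*W)*(8/(-7) + I/((-1*(-2)))) = (12*(-19))*(8/(-7) - 5/(6*((-1*(-2))))) = -228*(8*(-⅐) - ⅚/2) = -228*(-8/7 - ⅚*½) = -228*(-8/7 - 5/12) = -228*(-131/84) = 2489/7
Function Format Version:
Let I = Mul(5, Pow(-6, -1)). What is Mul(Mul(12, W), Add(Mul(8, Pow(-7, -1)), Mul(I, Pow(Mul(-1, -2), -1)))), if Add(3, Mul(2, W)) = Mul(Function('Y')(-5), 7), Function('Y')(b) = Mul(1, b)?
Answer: Rational(2489, 7) ≈ 355.57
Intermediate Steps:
Function('Y')(b) = b
I = Rational(-5, 6) (I = Mul(5, Rational(-1, 6)) = Rational(-5, 6) ≈ -0.83333)
W = -19 (W = Add(Rational(-3, 2), Mul(Rational(1, 2), Mul(-5, 7))) = Add(Rational(-3, 2), Mul(Rational(1, 2), -35)) = Add(Rational(-3, 2), Rational(-35, 2)) = -19)
Mul(Mul(12, W), Add(Mul(8, Pow(-7, -1)), Mul(I, Pow(Mul(-1, -2), -1)))) = Mul(Mul(12, -19), Add(Mul(8, Pow(-7, -1)), Mul(Rational(-5, 6), Pow(Mul(-1, -2), -1)))) = Mul(-228, Add(Mul(8, Rational(-1, 7)), Mul(Rational(-5, 6), Pow(2, -1)))) = Mul(-228, Add(Rational(-8, 7), Mul(Rational(-5, 6), Rational(1, 2)))) = Mul(-228, Add(Rational(-8, 7), Rational(-5, 12))) = Mul(-228, Rational(-131, 84)) = Rational(2489, 7)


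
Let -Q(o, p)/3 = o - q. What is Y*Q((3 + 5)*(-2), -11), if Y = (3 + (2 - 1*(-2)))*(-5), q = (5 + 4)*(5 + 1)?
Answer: -7350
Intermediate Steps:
q = 54 (q = 9*6 = 54)
Y = -35 (Y = (3 + (2 + 2))*(-5) = (3 + 4)*(-5) = 7*(-5) = -35)
Q(o, p) = 162 - 3*o (Q(o, p) = -3*(o - 1*54) = -3*(o - 54) = -3*(-54 + o) = 162 - 3*o)
Y*Q((3 + 5)*(-2), -11) = -35*(162 - 3*(3 + 5)*(-2)) = -35*(162 - 24*(-2)) = -35*(162 - 3*(-16)) = -35*(162 + 48) = -35*210 = -7350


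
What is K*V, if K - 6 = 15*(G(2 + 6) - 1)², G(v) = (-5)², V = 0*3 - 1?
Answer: -8646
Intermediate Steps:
V = -1 (V = 0 - 1 = -1)
G(v) = 25
K = 8646 (K = 6 + 15*(25 - 1)² = 6 + 15*24² = 6 + 15*576 = 6 + 8640 = 8646)
K*V = 8646*(-1) = -8646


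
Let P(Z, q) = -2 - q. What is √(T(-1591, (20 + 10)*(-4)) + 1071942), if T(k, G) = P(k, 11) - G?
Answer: √1072049 ≈ 1035.4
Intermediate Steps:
T(k, G) = -13 - G (T(k, G) = (-2 - 1*11) - G = (-2 - 11) - G = -13 - G)
√(T(-1591, (20 + 10)*(-4)) + 1071942) = √((-13 - (20 + 10)*(-4)) + 1071942) = √((-13 - 30*(-4)) + 1071942) = √((-13 - 1*(-120)) + 1071942) = √((-13 + 120) + 1071942) = √(107 + 1071942) = √1072049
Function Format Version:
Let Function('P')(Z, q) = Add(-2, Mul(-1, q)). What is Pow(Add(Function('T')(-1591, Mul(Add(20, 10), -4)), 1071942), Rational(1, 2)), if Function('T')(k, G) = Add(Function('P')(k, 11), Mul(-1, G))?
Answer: Pow(1072049, Rational(1, 2)) ≈ 1035.4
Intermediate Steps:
Function('T')(k, G) = Add(-13, Mul(-1, G)) (Function('T')(k, G) = Add(Add(-2, Mul(-1, 11)), Mul(-1, G)) = Add(Add(-2, -11), Mul(-1, G)) = Add(-13, Mul(-1, G)))
Pow(Add(Function('T')(-1591, Mul(Add(20, 10), -4)), 1071942), Rational(1, 2)) = Pow(Add(Add(-13, Mul(-1, Mul(Add(20, 10), -4))), 1071942), Rational(1, 2)) = Pow(Add(Add(-13, Mul(-1, Mul(30, -4))), 1071942), Rational(1, 2)) = Pow(Add(Add(-13, Mul(-1, -120)), 1071942), Rational(1, 2)) = Pow(Add(Add(-13, 120), 1071942), Rational(1, 2)) = Pow(Add(107, 1071942), Rational(1, 2)) = Pow(1072049, Rational(1, 2))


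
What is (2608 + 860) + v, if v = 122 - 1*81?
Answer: 3509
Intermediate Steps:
v = 41 (v = 122 - 81 = 41)
(2608 + 860) + v = (2608 + 860) + 41 = 3468 + 41 = 3509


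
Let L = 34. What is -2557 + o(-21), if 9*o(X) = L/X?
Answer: -483307/189 ≈ -2557.2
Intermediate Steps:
o(X) = 34/(9*X) (o(X) = (34/X)/9 = 34/(9*X))
-2557 + o(-21) = -2557 + (34/9)/(-21) = -2557 + (34/9)*(-1/21) = -2557 - 34/189 = -483307/189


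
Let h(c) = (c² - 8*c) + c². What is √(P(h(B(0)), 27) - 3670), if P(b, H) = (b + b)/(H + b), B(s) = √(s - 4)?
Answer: √(-1397000294 - 533088*I)/617 ≈ 0.011558 - 60.578*I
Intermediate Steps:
B(s) = √(-4 + s)
h(c) = -8*c + 2*c²
P(b, H) = 2*b/(H + b) (P(b, H) = (2*b)/(H + b) = 2*b/(H + b))
√(P(h(B(0)), 27) - 3670) = √(2*(2*√(-4 + 0)*(-4 + √(-4 + 0)))/(27 + 2*√(-4 + 0)*(-4 + √(-4 + 0))) - 3670) = √(2*(2*√(-4)*(-4 + √(-4)))/(27 + 2*√(-4)*(-4 + √(-4))) - 3670) = √(2*(2*(2*I)*(-4 + 2*I))/(27 + 2*(2*I)*(-4 + 2*I)) - 3670) = √(2*(4*I*(-4 + 2*I))/(27 + 4*I*(-4 + 2*I)) - 3670) = √(8*I*(-4 + 2*I)/(27 + 4*I*(-4 + 2*I)) - 3670) = √(-3670 + 8*I*(-4 + 2*I)/(27 + 4*I*(-4 + 2*I)))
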